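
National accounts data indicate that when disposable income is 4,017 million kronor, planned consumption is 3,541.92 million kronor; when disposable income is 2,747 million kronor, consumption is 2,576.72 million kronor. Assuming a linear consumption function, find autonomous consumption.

MPC = ΔC/ΔY = (3541.92 − 2576.72)/(4017 − 2747) = 965.2/1270 = 0.76
a = C − MPC·Y = 2576.72 − 0.76(2747) = 2576.72 − 2087.72 = 489

a = 489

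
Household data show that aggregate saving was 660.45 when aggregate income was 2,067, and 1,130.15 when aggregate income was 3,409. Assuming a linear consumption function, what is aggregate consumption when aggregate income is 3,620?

MPS = ΔS/ΔY = (1130.15 − 660.45)/(3409 − 2067) = 469.7/1342 = 0.35
MPC = 1 − MPS = 0.65
Autonomous saving = 660.45 − 0.35(2067) = -63, so a = 63
C = 63 + 0.65(3620) = 63 + 2353 = 2416

C = 2416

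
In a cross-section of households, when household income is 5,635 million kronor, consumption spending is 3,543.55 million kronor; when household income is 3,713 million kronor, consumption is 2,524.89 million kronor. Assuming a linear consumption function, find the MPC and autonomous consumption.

MPC = ΔC/ΔY = (3543.55 − 2524.89)/(5635 − 3713) = 1018.66/1922 = 0.53
a = C − MPC·Y = 2524.89 − 0.53(3713) = 2524.89 − 1967.89 = 557

MPC = 0.53; a = 557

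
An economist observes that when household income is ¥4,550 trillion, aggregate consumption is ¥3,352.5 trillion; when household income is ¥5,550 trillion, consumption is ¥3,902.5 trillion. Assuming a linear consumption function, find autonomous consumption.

MPC = ΔC/ΔY = (3902.5 − 3352.5)/(5550 − 4550) = 550/1000 = 0.55
a = C − MPC·Y = 3352.5 − 0.55(4550) = 3352.5 − 2502.5 = 850

a = 850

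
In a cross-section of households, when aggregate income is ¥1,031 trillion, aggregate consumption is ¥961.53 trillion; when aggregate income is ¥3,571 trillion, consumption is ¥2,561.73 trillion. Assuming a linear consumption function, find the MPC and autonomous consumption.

MPC = ΔC/ΔY = (2561.73 − 961.53)/(3571 − 1031) = 1600.2/2540 = 0.63
a = C − MPC·Y = 961.53 − 0.63(1031) = 961.53 − 649.53 = 312

MPC = 0.63; a = 312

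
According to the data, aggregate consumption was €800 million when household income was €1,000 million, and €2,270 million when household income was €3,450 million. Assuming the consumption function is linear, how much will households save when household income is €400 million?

S = -40

MPC = (2270 − 800)/(3450 − 1000) = 1470/2450 = 0.6
a = 800 − 0.6(1000) = 800 − 600 = 200
C = 200 + 0.6(400) = 440
S = 400 − 440 = -40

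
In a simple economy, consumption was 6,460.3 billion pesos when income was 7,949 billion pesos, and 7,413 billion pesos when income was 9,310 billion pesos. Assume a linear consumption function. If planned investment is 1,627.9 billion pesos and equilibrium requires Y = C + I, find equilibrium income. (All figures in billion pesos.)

Y = 8413

MPC = (7413 − 6460.3)/(9310 − 7949) = 952.7/1361 = 0.7
a = 6460.3 − 0.7(7949) = 896
Equilibrium: Y = 896 + 0.7Y + 1627.9
0.3Y = 2523.9, so Y = 2523.9/0.3 = 8413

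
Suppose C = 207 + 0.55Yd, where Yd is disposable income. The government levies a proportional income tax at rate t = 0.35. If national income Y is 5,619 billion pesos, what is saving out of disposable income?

Yd = (1 − 0.35)(5619) = 0.65(5619) = 3652.35
C = 207 + 0.55(3652.35) = 207 + 2008.7925 = 2215.7925
S = Yd − C = 3652.35 − 2215.7925 = 1436.5575

S = 1436.5575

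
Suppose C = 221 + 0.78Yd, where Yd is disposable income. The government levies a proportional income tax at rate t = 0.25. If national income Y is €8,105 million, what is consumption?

C = 4962.425

Yd = (1 − 0.25)(8105) = 0.75(8105) = 6078.75
C = 221 + 0.78(6078.75) = 221 + 4741.425 = 4962.425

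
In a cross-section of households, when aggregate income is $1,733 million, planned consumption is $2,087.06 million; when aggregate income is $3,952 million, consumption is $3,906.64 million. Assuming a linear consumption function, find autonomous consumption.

a = 666

MPC = ΔC/ΔY = (3906.64 − 2087.06)/(3952 − 1733) = 1819.58/2219 = 0.82
a = C − MPC·Y = 2087.06 − 0.82(1733) = 2087.06 − 1421.06 = 666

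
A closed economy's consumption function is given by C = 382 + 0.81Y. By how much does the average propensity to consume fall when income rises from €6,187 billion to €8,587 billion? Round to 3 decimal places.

ΔAPC = 0.017

At Y = 6187: C = 382 + 0.81(6187) = 5393.47, APC = 5393.47/6187 = 0.8717
At Y = 8587: C = 7337.47, APC = 7337.47/8587 = 0.8545
Fall in APC = 0.8717 − 0.8545 = 0.0172 ≈ 0.017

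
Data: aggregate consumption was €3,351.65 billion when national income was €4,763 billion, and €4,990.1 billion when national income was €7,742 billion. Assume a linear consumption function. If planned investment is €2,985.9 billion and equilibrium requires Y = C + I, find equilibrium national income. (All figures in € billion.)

MPC = (4990.1 − 3351.65)/(7742 − 4763) = 1638.45/2979 = 0.55
a = 3351.65 − 0.55(4763) = 732
Equilibrium: Y = 732 + 0.55Y + 2985.9
0.45Y = 3717.9, so Y = 3717.9/0.45 = 8262

Y = 8262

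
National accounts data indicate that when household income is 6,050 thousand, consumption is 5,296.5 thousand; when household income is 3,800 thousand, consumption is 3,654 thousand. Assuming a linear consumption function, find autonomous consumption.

MPC = ΔC/ΔY = (5296.5 − 3654)/(6050 − 3800) = 1642.5/2250 = 0.73
a = C − MPC·Y = 3654 − 0.73(3800) = 3654 − 2774 = 880

a = 880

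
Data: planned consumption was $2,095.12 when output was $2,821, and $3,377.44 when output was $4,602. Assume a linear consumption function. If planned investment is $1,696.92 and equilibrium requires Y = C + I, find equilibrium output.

Y = 6289

MPC = (3377.44 − 2095.12)/(4602 − 2821) = 1282.32/1781 = 0.72
a = 2095.12 − 0.72(2821) = 64
Equilibrium: Y = 64 + 0.72Y + 1696.92
0.28Y = 1760.92, so Y = 1760.92/0.28 = 6289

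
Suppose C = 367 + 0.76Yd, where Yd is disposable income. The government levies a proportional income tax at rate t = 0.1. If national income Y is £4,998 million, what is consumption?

Yd = (1 − 0.1)(4998) = 0.9(4998) = 4498.2
C = 367 + 0.76(4498.2) = 367 + 3418.632 = 3785.632

C = 3785.632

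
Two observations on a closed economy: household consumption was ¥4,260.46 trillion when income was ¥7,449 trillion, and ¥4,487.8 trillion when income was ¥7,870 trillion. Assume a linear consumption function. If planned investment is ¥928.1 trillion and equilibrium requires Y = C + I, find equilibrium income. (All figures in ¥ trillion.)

Y = 2535

MPC = (4487.8 − 4260.46)/(7870 − 7449) = 227.34/421 = 0.54
a = 4260.46 − 0.54(7449) = 238
Equilibrium: Y = 238 + 0.54Y + 928.1
0.46Y = 1166.1, so Y = 1166.1/0.46 = 2535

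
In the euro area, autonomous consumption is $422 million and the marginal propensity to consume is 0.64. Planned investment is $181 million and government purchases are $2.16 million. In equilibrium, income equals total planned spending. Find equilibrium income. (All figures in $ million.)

Y = C + I + G = 422 + 0.64Y + 181 + 2.16
Y − 0.64Y = 605.16
0.36Y = 605.16, so Y = 605.16/0.36 = 1681

Y = 1681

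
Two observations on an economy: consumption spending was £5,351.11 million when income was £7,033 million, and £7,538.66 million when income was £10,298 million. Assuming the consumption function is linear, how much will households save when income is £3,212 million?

S = 420.96

MPC = (7538.66 − 5351.11)/(10298 − 7033) = 2187.55/3265 = 0.67
a = 5351.11 − 0.67(7033) = 5351.11 − 4712.11 = 639
C = 639 + 0.67(3212) = 2791.04
S = 3212 − 2791.04 = 420.96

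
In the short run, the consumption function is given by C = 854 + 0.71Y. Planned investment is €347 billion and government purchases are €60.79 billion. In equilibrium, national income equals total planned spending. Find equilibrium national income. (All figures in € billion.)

Y = 4351

Y = C + I + G = 854 + 0.71Y + 347 + 60.79
Y − 0.71Y = 1261.79
0.29Y = 1261.79, so Y = 1261.79/0.29 = 4351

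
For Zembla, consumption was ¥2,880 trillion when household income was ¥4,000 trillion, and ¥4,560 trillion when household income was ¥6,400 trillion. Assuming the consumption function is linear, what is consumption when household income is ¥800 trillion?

C = 640

MPC = (4560 − 2880)/(6400 − 4000) = 1680/2400 = 0.7
a = 2880 − 0.7(4000) = 2880 − 2800 = 80
C = 80 + 0.7(800) = 80 + 560 = 640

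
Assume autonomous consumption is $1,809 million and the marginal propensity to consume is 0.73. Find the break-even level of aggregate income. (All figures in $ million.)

At break-even, C = Y: 1809 + 0.73Y = Y
0.27Y = 1809, so Y = 1809/0.27 = 6700

Y = 6700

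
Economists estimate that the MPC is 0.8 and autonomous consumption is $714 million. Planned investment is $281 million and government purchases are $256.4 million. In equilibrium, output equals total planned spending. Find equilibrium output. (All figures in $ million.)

Y = 6257

Y = C + I + G = 714 + 0.8Y + 281 + 256.4
Y − 0.8Y = 1251.4
0.2Y = 1251.4, so Y = 1251.4/0.2 = 6257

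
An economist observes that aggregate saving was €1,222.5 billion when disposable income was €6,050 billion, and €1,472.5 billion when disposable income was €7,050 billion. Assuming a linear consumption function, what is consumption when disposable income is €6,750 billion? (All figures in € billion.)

MPS = ΔS/ΔY = (1472.5 − 1222.5)/(7050 − 6050) = 250/1000 = 0.25
MPC = 1 − MPS = 0.75
Autonomous saving = 1222.5 − 0.25(6050) = -290, so a = 290
C = 290 + 0.75(6750) = 290 + 5062.5 = 5352.5

C = 5352.5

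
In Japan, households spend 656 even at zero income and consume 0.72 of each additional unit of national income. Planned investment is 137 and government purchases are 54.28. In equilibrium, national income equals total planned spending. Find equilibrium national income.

Y = 3026

Y = C + I + G = 656 + 0.72Y + 137 + 54.28
Y − 0.72Y = 847.28
0.28Y = 847.28, so Y = 847.28/0.28 = 3026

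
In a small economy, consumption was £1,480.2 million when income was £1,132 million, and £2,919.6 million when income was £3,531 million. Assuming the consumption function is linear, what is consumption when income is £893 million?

MPC = (2919.6 − 1480.2)/(3531 − 1132) = 1439.4/2399 = 0.6
a = 1480.2 − 0.6(1132) = 1480.2 − 679.2 = 801
C = 801 + 0.6(893) = 801 + 535.8 = 1336.8

C = 1336.8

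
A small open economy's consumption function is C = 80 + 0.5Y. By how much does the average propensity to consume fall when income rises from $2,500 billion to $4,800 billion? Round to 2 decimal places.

ΔAPC = 0.02

At Y = 2500: C = 80 + 0.5(2500) = 1330, APC = 1330/2500 = 0.532
At Y = 4800: C = 2480, APC = 2480/4800 = 0.517
Fall in APC = 0.532 − 0.517 = 0.015 ≈ 0.02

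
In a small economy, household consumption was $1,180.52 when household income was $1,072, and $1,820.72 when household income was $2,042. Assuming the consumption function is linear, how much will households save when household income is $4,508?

S = 1059.72

MPC = (1820.72 − 1180.52)/(2042 − 1072) = 640.2/970 = 0.66
a = 1180.52 − 0.66(1072) = 1180.52 − 707.52 = 473
C = 473 + 0.66(4508) = 3448.28
S = 4508 − 3448.28 = 1059.72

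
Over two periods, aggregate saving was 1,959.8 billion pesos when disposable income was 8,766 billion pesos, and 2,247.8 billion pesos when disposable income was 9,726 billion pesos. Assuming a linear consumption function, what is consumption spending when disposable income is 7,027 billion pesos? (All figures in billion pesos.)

MPS = ΔS/ΔY = (2247.8 − 1959.8)/(9726 − 8766) = 288/960 = 0.3
MPC = 1 − MPS = 0.7
Autonomous saving = 1959.8 − 0.3(8766) = -670, so a = 670
C = 670 + 0.7(7027) = 670 + 4918.9 = 5588.9

C = 5588.9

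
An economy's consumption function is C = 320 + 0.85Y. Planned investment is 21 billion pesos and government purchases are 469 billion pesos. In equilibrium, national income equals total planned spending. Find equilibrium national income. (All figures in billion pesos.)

Y = C + I + G = 320 + 0.85Y + 21 + 469
Y − 0.85Y = 810
0.15Y = 810, so Y = 810/0.15 = 5400

Y = 5400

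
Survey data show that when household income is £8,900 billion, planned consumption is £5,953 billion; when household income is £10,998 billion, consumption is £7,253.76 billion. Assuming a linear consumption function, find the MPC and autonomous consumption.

MPC = ΔC/ΔY = (7253.76 − 5953)/(10998 − 8900) = 1300.76/2098 = 0.62
a = C − MPC·Y = 5953 − 0.62(8900) = 5953 − 5518 = 435

MPC = 0.62; a = 435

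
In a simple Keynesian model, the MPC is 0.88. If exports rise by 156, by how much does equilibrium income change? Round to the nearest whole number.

The multiplier is 1/(1 − MPC) = 1/0.12.
ΔY = 156/0.12 = 1300.00 ≈ 1300

ΔY ≈ 1300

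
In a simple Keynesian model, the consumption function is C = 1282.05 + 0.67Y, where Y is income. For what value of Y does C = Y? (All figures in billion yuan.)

At break-even, C = Y: 1282.05 + 0.67Y = Y
0.33Y = 1282.05, so Y = 1282.05/0.33 = 3885

Y = 3885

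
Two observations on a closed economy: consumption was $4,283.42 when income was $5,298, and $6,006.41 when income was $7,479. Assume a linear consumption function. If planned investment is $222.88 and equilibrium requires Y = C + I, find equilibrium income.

MPC = (6006.41 − 4283.42)/(7479 − 5298) = 1722.99/2181 = 0.79
a = 4283.42 − 0.79(5298) = 98
Equilibrium: Y = 98 + 0.79Y + 222.88
0.21Y = 320.88, so Y = 320.88/0.21 = 1528

Y = 1528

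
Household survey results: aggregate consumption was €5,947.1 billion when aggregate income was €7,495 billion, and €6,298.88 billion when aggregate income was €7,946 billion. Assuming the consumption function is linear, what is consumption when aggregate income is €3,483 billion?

C = 2817.74

MPC = (6298.88 − 5947.1)/(7946 − 7495) = 351.78/451 = 0.78
a = 5947.1 − 0.78(7495) = 5947.1 − 5846.1 = 101
C = 101 + 0.78(3483) = 101 + 2716.74 = 2817.74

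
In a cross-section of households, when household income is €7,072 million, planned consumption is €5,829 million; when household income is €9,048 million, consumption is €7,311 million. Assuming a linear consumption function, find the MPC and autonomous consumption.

MPC = 0.75; a = 525

MPC = ΔC/ΔY = (7311 − 5829)/(9048 − 7072) = 1482/1976 = 0.75
a = C − MPC·Y = 5829 − 0.75(7072) = 5829 − 5304 = 525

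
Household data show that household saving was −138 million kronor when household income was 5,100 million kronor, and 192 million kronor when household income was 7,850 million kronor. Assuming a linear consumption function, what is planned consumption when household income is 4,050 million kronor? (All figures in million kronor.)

MPS = ΔS/ΔY = (192 − (-138))/(7850 − 5100) = 330/2750 = 0.12
MPC = 1 − MPS = 0.88
Autonomous saving = -138 − 0.12(5100) = -750, so a = 750
C = 750 + 0.88(4050) = 750 + 3564 = 4314

C = 4314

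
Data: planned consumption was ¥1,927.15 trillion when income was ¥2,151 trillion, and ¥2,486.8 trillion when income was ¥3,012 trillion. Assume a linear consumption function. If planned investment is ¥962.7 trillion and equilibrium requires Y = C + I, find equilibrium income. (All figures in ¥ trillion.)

MPC = (2486.8 − 1927.15)/(3012 − 2151) = 559.65/861 = 0.65
a = 1927.15 − 0.65(2151) = 529
Equilibrium: Y = 529 + 0.65Y + 962.7
0.35Y = 1491.7, so Y = 1491.7/0.35 = 4262

Y = 4262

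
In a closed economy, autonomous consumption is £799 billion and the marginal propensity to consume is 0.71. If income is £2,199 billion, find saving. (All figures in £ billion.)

S = -161.29

C = 799 + 0.71(2199) = 799 + 1561.29 = 2360.29
S = Y − C = 2199 − 2360.29 = -161.29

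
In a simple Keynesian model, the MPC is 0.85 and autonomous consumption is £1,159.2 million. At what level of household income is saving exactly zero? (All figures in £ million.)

Y = 7728

At break-even, C = Y: 1159.2 + 0.85Y = Y
0.15Y = 1159.2, so Y = 1159.2/0.15 = 7728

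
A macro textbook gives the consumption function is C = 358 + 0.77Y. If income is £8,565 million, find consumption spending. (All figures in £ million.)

C = 358 + 0.77(8565) = 358 + 6595.05 = 6953.05

C = 6953.05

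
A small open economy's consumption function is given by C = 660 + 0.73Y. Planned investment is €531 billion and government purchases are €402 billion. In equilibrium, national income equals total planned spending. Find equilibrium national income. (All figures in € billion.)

Y = C + I + G = 660 + 0.73Y + 531 + 402
Y − 0.73Y = 1593
0.27Y = 1593, so Y = 1593/0.27 = 5900

Y = 5900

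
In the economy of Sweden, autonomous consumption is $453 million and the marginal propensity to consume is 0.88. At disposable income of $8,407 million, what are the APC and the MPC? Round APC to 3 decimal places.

APC = 0.934; MPC = 0.88

MPC = 0.88 (the slope of the consumption function)
C = 453 + 0.88(8407) = 7851.16, so APC = 7851.16/8407 = 0.934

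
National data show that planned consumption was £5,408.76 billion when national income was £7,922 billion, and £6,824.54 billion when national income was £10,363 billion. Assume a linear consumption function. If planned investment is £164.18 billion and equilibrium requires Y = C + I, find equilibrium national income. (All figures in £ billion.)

MPC = (6824.54 − 5408.76)/(10363 − 7922) = 1415.78/2441 = 0.58
a = 5408.76 − 0.58(7922) = 814
Equilibrium: Y = 814 + 0.58Y + 164.18
0.42Y = 978.18, so Y = 978.18/0.42 = 2329

Y = 2329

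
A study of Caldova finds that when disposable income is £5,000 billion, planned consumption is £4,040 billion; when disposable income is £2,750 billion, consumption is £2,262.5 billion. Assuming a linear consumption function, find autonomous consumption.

MPC = ΔC/ΔY = (4040 − 2262.5)/(5000 − 2750) = 1777.5/2250 = 0.79
a = C − MPC·Y = 2262.5 − 0.79(2750) = 2262.5 − 2172.5 = 90

a = 90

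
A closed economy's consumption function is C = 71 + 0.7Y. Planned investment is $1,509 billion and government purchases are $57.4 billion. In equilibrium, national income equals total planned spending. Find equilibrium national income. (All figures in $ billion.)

Y = 5458

Y = C + I + G = 71 + 0.7Y + 1509 + 57.4
Y − 0.7Y = 1637.4
0.3Y = 1637.4, so Y = 1637.4/0.3 = 5458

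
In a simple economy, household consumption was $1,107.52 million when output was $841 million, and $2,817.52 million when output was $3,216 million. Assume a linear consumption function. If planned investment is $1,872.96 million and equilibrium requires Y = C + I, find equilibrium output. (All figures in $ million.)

MPC = (2817.52 − 1107.52)/(3216 − 841) = 1710/2375 = 0.72
a = 1107.52 − 0.72(841) = 502
Equilibrium: Y = 502 + 0.72Y + 1872.96
0.28Y = 2374.96, so Y = 2374.96/0.28 = 8482

Y = 8482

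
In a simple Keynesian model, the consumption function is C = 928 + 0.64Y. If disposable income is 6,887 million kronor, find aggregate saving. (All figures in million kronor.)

C = 928 + 0.64(6887) = 928 + 4407.68 = 5335.68
S = Y − C = 6887 − 5335.68 = 1551.32

S = 1551.32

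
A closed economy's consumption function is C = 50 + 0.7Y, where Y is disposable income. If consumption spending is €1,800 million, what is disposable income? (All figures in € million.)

50 + 0.7Y = 1800
0.7Y = 1750, so Y = 1750/0.7 = 2500

Y = 2500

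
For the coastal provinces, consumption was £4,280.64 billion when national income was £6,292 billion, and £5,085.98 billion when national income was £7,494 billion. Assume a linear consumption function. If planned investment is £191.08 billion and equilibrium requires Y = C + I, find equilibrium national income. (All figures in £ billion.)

Y = 776

MPC = (5085.98 − 4280.64)/(7494 − 6292) = 805.34/1202 = 0.67
a = 4280.64 − 0.67(6292) = 65
Equilibrium: Y = 65 + 0.67Y + 191.08
0.33Y = 256.08, so Y = 256.08/0.33 = 776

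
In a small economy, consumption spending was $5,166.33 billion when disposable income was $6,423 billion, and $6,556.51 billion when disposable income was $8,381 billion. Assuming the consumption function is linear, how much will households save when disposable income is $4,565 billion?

MPC = (6556.51 − 5166.33)/(8381 − 6423) = 1390.18/1958 = 0.71
a = 5166.33 − 0.71(6423) = 5166.33 − 4560.33 = 606
C = 606 + 0.71(4565) = 3847.15
S = 4565 − 3847.15 = 717.85

S = 717.85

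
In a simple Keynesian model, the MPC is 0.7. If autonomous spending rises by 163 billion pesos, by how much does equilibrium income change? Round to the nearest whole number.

The multiplier is 1/(1 − MPC) = 1/0.3.
ΔY = 163/0.3 = 543.33 ≈ 543

ΔY ≈ 543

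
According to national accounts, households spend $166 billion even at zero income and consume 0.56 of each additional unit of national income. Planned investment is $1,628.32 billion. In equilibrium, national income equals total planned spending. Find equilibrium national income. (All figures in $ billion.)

Y = C + I = 166 + 0.56Y + 1628.32
Y − 0.56Y = 1794.32
0.44Y = 1794.32, so Y = 1794.32/0.44 = 4078

Y = 4078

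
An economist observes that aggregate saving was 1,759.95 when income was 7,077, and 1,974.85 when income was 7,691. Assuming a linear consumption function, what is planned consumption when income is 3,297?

MPS = ΔS/ΔY = (1974.85 − 1759.95)/(7691 − 7077) = 214.9/614 = 0.35
MPC = 1 − MPS = 0.65
Autonomous saving = 1759.95 − 0.35(7077) = -717, so a = 717
C = 717 + 0.65(3297) = 717 + 2143.05 = 2860.05

C = 2860.05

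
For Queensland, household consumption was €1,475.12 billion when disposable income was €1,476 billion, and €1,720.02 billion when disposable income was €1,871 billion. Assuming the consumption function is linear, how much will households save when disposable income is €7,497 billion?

S = 2288.86

MPC = (1720.02 − 1475.12)/(1871 − 1476) = 244.9/395 = 0.62
a = 1475.12 − 0.62(1476) = 1475.12 − 915.12 = 560
C = 560 + 0.62(7497) = 5208.14
S = 7497 − 5208.14 = 2288.86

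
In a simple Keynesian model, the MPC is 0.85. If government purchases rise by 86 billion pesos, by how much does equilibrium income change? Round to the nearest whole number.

The multiplier is 1/(1 − MPC) = 1/0.15.
ΔY = 86/0.15 = 573.33 ≈ 573

ΔY ≈ 573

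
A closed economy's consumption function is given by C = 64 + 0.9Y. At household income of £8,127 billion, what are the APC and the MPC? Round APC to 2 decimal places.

APC = 0.91; MPC = 0.9

MPC = 0.9 (the slope of the consumption function)
C = 64 + 0.9(8127) = 7378.3, so APC = 7378.3/8127 = 0.91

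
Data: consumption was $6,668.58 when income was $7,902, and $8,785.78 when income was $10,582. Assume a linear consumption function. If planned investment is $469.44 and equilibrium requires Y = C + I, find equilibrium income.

Y = 4264

MPC = (8785.78 − 6668.58)/(10582 − 7902) = 2117.2/2680 = 0.79
a = 6668.58 − 0.79(7902) = 426
Equilibrium: Y = 426 + 0.79Y + 469.44
0.21Y = 895.44, so Y = 895.44/0.21 = 4264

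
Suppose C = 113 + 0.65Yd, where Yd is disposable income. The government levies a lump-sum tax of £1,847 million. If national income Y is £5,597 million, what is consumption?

C = 2550.5

Yd = Y − T = 5597 − 1847 = 3750
C = 113 + 0.65(3750) = 113 + 2437.5 = 2550.5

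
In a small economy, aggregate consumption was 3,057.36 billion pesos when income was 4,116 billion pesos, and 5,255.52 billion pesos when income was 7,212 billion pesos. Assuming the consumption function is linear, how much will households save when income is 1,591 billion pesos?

MPC = (5255.52 − 3057.36)/(7212 − 4116) = 2198.16/3096 = 0.71
a = 3057.36 − 0.71(4116) = 3057.36 − 2922.36 = 135
C = 135 + 0.71(1591) = 1264.61
S = 1591 − 1264.61 = 326.39

S = 326.39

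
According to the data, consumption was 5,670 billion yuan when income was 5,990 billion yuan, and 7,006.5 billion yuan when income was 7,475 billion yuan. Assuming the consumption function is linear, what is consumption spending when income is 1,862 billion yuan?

MPC = (7006.5 − 5670)/(7475 − 5990) = 1336.5/1485 = 0.9
a = 5670 − 0.9(5990) = 5670 − 5391 = 279
C = 279 + 0.9(1862) = 279 + 1675.8 = 1954.8

C = 1954.8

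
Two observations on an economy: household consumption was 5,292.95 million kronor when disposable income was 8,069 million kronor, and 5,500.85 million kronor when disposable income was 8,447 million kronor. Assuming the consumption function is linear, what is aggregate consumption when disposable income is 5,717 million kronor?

C = 3999.35

MPC = (5500.85 − 5292.95)/(8447 − 8069) = 207.9/378 = 0.55
a = 5292.95 − 0.55(8069) = 5292.95 − 4437.95 = 855
C = 855 + 0.55(5717) = 855 + 3144.35 = 3999.35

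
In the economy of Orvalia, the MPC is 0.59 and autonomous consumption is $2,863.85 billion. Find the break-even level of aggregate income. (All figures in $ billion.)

Y = 6985

At break-even, C = Y: 2863.85 + 0.59Y = Y
0.41Y = 2863.85, so Y = 2863.85/0.41 = 6985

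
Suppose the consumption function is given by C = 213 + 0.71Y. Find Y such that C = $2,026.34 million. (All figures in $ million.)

213 + 0.71Y = 2026.34
0.71Y = 1813.34, so Y = 1813.34/0.71 = 2554

Y = 2554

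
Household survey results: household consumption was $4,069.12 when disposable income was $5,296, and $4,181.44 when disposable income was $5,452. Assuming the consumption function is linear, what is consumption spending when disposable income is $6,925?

C = 5242

MPC = (4181.44 − 4069.12)/(5452 − 5296) = 112.32/156 = 0.72
a = 4069.12 − 0.72(5296) = 4069.12 − 3813.12 = 256
C = 256 + 0.72(6925) = 256 + 4986 = 5242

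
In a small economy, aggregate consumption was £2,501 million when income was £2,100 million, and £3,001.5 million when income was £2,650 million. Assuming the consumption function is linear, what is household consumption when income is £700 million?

MPC = (3001.5 − 2501)/(2650 − 2100) = 500.5/550 = 0.91
a = 2501 − 0.91(2100) = 2501 − 1911 = 590
C = 590 + 0.91(700) = 590 + 637 = 1227

C = 1227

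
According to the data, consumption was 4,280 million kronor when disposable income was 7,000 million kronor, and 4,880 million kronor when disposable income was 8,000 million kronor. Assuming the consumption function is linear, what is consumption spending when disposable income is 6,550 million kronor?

C = 4010

MPC = (4880 − 4280)/(8000 − 7000) = 600/1000 = 0.6
a = 4280 − 0.6(7000) = 4280 − 4200 = 80
C = 80 + 0.6(6550) = 80 + 3930 = 4010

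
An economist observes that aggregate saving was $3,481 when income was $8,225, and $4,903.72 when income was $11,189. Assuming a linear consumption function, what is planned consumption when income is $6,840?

MPS = ΔS/ΔY = (4903.72 − 3481)/(11189 − 8225) = 1422.72/2964 = 0.48
MPC = 1 − MPS = 0.52
Autonomous saving = 3481 − 0.48(8225) = -467, so a = 467
C = 467 + 0.52(6840) = 467 + 3556.8 = 4023.8

C = 4023.8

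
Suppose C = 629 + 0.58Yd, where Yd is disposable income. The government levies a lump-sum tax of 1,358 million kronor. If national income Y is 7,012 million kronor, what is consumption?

C = 3908.32

Yd = Y − T = 7012 − 1358 = 5654
C = 629 + 0.58(5654) = 629 + 3279.32 = 3908.32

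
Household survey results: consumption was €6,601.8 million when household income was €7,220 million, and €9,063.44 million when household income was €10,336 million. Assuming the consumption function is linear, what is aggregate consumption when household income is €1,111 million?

C = 1775.69

MPC = (9063.44 − 6601.8)/(10336 − 7220) = 2461.64/3116 = 0.79
a = 6601.8 − 0.79(7220) = 6601.8 − 5703.8 = 898
C = 898 + 0.79(1111) = 898 + 877.69 = 1775.69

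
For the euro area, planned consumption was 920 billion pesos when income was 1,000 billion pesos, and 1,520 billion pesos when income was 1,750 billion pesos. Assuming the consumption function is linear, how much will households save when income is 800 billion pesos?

MPC = (1520 − 920)/(1750 − 1000) = 600/750 = 0.8
a = 920 − 0.8(1000) = 920 − 800 = 120
C = 120 + 0.8(800) = 760
S = 800 − 760 = 40

S = 40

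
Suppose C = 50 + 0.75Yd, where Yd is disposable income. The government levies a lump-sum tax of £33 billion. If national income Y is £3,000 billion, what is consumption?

C = 2275.25

Yd = Y − T = 3000 − 33 = 2967
C = 50 + 0.75(2967) = 50 + 2225.25 = 2275.25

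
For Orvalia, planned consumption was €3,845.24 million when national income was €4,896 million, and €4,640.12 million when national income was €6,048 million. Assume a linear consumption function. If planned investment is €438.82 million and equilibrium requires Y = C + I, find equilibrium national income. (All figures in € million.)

MPC = (4640.12 − 3845.24)/(6048 − 4896) = 794.88/1152 = 0.69
a = 3845.24 − 0.69(4896) = 467
Equilibrium: Y = 467 + 0.69Y + 438.82
0.31Y = 905.82, so Y = 905.82/0.31 = 2922

Y = 2922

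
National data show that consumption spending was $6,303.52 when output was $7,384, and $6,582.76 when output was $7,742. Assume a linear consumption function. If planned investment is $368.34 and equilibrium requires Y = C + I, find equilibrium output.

MPC = (6582.76 − 6303.52)/(7742 − 7384) = 279.24/358 = 0.78
a = 6303.52 − 0.78(7384) = 544
Equilibrium: Y = 544 + 0.78Y + 368.34
0.22Y = 912.34, so Y = 912.34/0.22 = 4147

Y = 4147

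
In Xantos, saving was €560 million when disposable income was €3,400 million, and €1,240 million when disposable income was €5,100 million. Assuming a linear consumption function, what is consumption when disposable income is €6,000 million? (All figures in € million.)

MPS = ΔS/ΔY = (1240 − 560)/(5100 − 3400) = 680/1700 = 0.4
MPC = 1 − MPS = 0.6
Autonomous saving = 560 − 0.4(3400) = -800, so a = 800
C = 800 + 0.6(6000) = 800 + 3600 = 4400

C = 4400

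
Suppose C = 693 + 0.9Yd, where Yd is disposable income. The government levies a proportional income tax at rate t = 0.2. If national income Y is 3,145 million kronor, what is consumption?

Yd = (1 − 0.2)(3145) = 0.8(3145) = 2516
C = 693 + 0.9(2516) = 693 + 2264.4 = 2957.4

C = 2957.4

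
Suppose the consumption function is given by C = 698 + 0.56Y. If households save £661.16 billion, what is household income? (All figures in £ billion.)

S = Y − C = -698 + 0.44Y
-698 + 0.44Y = 661.16, so 0.44Y = 1359.16 and Y = 3089

Y = 3089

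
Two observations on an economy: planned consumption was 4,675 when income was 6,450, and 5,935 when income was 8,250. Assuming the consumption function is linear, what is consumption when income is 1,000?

C = 860

MPC = (5935 − 4675)/(8250 − 6450) = 1260/1800 = 0.7
a = 4675 − 0.7(6450) = 4675 − 4515 = 160
C = 160 + 0.7(1000) = 160 + 700 = 860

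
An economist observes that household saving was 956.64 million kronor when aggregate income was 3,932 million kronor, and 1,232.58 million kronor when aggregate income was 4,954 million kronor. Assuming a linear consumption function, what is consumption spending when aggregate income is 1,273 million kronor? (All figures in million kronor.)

MPS = ΔS/ΔY = (1232.58 − 956.64)/(4954 − 3932) = 275.94/1022 = 0.27
MPC = 1 − MPS = 0.73
Autonomous saving = 956.64 − 0.27(3932) = -105, so a = 105
C = 105 + 0.73(1273) = 105 + 929.29 = 1034.29

C = 1034.29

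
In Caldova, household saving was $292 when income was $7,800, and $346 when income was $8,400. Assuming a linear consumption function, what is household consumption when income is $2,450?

C = 2639.5

MPS = ΔS/ΔY = (346 − 292)/(8400 − 7800) = 54/600 = 0.09
MPC = 1 − MPS = 0.91
Autonomous saving = 292 − 0.09(7800) = -410, so a = 410
C = 410 + 0.91(2450) = 410 + 2229.5 = 2639.5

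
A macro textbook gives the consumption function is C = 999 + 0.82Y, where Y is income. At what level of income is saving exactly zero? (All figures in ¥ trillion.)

Y = 5550

At break-even, C = Y: 999 + 0.82Y = Y
0.18Y = 999, so Y = 999/0.18 = 5550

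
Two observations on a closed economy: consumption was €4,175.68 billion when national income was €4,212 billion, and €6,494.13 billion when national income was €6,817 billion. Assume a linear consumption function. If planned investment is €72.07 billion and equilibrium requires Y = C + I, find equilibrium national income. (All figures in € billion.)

Y = 4537

MPC = (6494.13 − 4175.68)/(6817 − 4212) = 2318.45/2605 = 0.89
a = 4175.68 − 0.89(4212) = 427
Equilibrium: Y = 427 + 0.89Y + 72.07
0.11Y = 499.07, so Y = 499.07/0.11 = 4537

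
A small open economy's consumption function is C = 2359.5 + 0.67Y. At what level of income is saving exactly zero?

At break-even, C = Y: 2359.5 + 0.67Y = Y
0.33Y = 2359.5, so Y = 2359.5/0.33 = 7150

Y = 7150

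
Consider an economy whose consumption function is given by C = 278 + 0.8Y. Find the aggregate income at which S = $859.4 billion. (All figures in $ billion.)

S = Y − C = -278 + 0.2Y
-278 + 0.2Y = 859.4, so 0.2Y = 1137.4 and Y = 5687

Y = 5687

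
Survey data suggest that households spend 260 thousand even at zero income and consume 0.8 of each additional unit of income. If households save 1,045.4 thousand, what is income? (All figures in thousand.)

S = Y − C = -260 + 0.2Y
-260 + 0.2Y = 1045.4, so 0.2Y = 1305.4 and Y = 6527

Y = 6527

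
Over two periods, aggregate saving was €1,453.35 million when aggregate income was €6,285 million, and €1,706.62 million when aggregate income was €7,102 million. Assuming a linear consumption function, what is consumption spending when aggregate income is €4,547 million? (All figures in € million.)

MPS = ΔS/ΔY = (1706.62 − 1453.35)/(7102 − 6285) = 253.27/817 = 0.31
MPC = 1 − MPS = 0.69
Autonomous saving = 1453.35 − 0.31(6285) = -495, so a = 495
C = 495 + 0.69(4547) = 495 + 3137.43 = 3632.43

C = 3632.43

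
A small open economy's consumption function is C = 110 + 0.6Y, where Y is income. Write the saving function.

S = Y − C = Y − (110 + 0.6Y) = -110 + (1 − 0.6)Y

S = -110 + 0.4Y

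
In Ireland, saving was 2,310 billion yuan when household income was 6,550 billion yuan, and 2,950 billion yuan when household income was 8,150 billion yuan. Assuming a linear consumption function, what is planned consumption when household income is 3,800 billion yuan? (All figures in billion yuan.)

MPS = ΔS/ΔY = (2950 − 2310)/(8150 − 6550) = 640/1600 = 0.4
MPC = 1 − MPS = 0.6
Autonomous saving = 2310 − 0.4(6550) = -310, so a = 310
C = 310 + 0.6(3800) = 310 + 2280 = 2590

C = 2590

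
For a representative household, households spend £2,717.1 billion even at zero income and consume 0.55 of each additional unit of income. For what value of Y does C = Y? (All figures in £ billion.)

Y = 6038

At break-even, C = Y: 2717.1 + 0.55Y = Y
0.45Y = 2717.1, so Y = 2717.1/0.45 = 6038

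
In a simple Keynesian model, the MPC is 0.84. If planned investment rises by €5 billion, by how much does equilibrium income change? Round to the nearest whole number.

ΔY ≈ 31

The multiplier is 1/(1 − MPC) = 1/0.16.
ΔY = 5/0.16 = 31.25 ≈ 31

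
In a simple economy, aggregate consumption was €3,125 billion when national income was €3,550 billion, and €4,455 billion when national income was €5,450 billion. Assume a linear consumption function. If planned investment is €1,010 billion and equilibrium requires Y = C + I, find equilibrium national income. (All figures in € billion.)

Y = 5500

MPC = (4455 − 3125)/(5450 − 3550) = 1330/1900 = 0.7
a = 3125 − 0.7(3550) = 640
Equilibrium: Y = 640 + 0.7Y + 1010
0.3Y = 1650, so Y = 1650/0.3 = 5500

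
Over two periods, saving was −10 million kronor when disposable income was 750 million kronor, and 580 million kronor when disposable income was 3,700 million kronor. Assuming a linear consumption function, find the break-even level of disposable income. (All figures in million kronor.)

Y = 800

MPS = ΔS/ΔY = (580 − (-10))/(3700 − 750) = 590/2950 = 0.2
MPC = 1 − MPS = 0.8
From S(750) = -10: −a + 0.2(750) = -10, so a = 150 − (-10) = 160
Break-even (S = 0): Y = a/MPS = 160/0.2 = 800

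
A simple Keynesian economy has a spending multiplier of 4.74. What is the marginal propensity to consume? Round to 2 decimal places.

k = 1/(1 − MPC), so 1 − MPC = 1/k = 1/4.74 = 0.2110
MPC = 1 − 0.2110 = 0.79

MPC = 0.79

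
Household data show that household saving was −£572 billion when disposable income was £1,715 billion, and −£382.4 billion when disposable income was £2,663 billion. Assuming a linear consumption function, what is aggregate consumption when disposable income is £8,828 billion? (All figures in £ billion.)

MPS = ΔS/ΔY = (-382.4 − (-572))/(2663 − 1715) = 189.6/948 = 0.2
MPC = 1 − MPS = 0.8
Autonomous saving = -572 − 0.2(1715) = -915, so a = 915
C = 915 + 0.8(8828) = 915 + 7062.4 = 7977.4

C = 7977.4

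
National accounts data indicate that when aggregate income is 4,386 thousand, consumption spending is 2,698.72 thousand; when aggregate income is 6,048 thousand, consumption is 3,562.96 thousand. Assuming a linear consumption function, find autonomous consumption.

a = 418

MPC = ΔC/ΔY = (3562.96 − 2698.72)/(6048 − 4386) = 864.24/1662 = 0.52
a = C − MPC·Y = 2698.72 − 0.52(4386) = 2698.72 − 2280.72 = 418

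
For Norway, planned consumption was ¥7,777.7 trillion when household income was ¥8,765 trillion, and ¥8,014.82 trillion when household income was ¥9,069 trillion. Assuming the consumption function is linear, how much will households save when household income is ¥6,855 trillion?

MPC = (8014.82 − 7777.7)/(9069 − 8765) = 237.12/304 = 0.78
a = 7777.7 − 0.78(8765) = 7777.7 − 6836.7 = 941
C = 941 + 0.78(6855) = 6287.9
S = 6855 − 6287.9 = 567.1

S = 567.1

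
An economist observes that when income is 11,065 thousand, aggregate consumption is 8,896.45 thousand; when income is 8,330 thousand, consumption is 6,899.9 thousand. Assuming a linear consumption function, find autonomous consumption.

a = 819

MPC = ΔC/ΔY = (8896.45 − 6899.9)/(11065 − 8330) = 1996.55/2735 = 0.73
a = C − MPC·Y = 6899.9 − 0.73(8330) = 6899.9 − 6080.9 = 819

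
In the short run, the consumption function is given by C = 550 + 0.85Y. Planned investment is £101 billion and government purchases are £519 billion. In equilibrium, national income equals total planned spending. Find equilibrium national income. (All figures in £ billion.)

Y = 7800

Y = C + I + G = 550 + 0.85Y + 101 + 519
Y − 0.85Y = 1170
0.15Y = 1170, so Y = 1170/0.15 = 7800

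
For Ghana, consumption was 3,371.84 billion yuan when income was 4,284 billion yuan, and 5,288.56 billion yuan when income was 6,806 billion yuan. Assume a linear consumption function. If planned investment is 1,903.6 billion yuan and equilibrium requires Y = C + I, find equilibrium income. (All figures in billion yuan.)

MPC = (5288.56 − 3371.84)/(6806 − 4284) = 1916.72/2522 = 0.76
a = 3371.84 − 0.76(4284) = 116
Equilibrium: Y = 116 + 0.76Y + 1903.6
0.24Y = 2019.6, so Y = 2019.6/0.24 = 8415

Y = 8415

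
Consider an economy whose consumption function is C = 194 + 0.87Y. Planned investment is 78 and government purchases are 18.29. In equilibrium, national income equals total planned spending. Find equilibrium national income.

Y = C + I + G = 194 + 0.87Y + 78 + 18.29
Y − 0.87Y = 290.29
0.13Y = 290.29, so Y = 290.29/0.13 = 2233

Y = 2233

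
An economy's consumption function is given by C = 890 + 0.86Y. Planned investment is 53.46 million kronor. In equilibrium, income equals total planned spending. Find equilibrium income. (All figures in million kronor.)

Y = 6739

Y = C + I = 890 + 0.86Y + 53.46
Y − 0.86Y = 943.46
0.14Y = 943.46, so Y = 943.46/0.14 = 6739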